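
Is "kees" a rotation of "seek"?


Word: "seek", Candidate: "kees"
Method: check if candidate is substring of word+word
"seekseek" contains "kees"? No
Is rotation = No


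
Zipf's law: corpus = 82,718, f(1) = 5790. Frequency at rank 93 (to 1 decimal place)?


Zipf's law: f(r) = f(1) / r
f(1) = 5790
f(93) = 5790 / 93
= 62.3 occurrences


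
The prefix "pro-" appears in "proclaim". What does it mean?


Prefix: pro-
As in: proclaim -> pro- + claim
Meaning = forward / in favor of


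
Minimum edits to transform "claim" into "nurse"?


Word 1: "claim" (length 5)
Word 2: "nurse" (length 5)
One optimal edit sequence (insert/delete/substitute each cost 1):
  1. substitute 'c' -> 'n'  (+1)
  2. substitute 'l' -> 'u'  (+1)
  3. substitute 'a' -> 'r'  (+1)
  4. substitute 'i' -> 's'  (+1)
  5. substitute 'm' -> 'e'  (+1)
Total edit operations: 5
Edit distance = 5


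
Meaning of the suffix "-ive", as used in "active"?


Suffix: -ive
As in: active -> act + -ive
Meaning = tending to


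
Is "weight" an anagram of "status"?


Word 1: "status" → sorted: assttu
Word 2: "weight" → sorted: eghitw
Same letters? assttu != eghitw
Anagram = No


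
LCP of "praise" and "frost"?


Word 1: "praise"
Word 2: "frost"
Comparing from start:
  Pos 0: 'p' != 'f' (stop)
LCP = "" (length 0)


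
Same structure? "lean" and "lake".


Pattern of "lean": [0, 1, 2, 3]
Pattern of "lake": [0, 1, 2, 3]
Patterns match
Same pattern = Yes


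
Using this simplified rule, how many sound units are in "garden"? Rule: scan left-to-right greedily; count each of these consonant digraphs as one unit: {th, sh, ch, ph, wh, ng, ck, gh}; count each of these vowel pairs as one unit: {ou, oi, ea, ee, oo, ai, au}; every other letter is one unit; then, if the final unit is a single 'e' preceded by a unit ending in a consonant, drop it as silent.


Word: "garden" (6 letters)
Left-to-right scan:
  (1) 'g' (letter)
  (2) 'a' (letter)
  (3) 'r' (letter)
  (4) 'd' (letter)
  (5) 'e' (letter)
  (6) 'n' (letter)
Units from scan: 6
Sound units = 6 units


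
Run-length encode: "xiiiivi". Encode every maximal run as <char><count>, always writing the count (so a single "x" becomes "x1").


String: "xiiiivi"
Scanning for consecutive runs:
  'x' x 1
  'i' x 4
  'v' x 1
  'i' x 1
RLE = "x1i4v1i1"


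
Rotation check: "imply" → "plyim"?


Word: "imply", Candidate: "plyim"
Method: check if candidate is substring of word+word
"implyimply" contains "plyim"? Yes
Is rotation = Yes


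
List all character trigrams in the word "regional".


Word: "regional" (length 8)
Number of trigrams = 8 - 3 + 1 = 6
  Position 0: "reg"
  Position 1: "egi"
  Position 2: "gio"
  Position 3: "ion"
  Position 4: "ona"
  Position 5: "nal"
Trigrams = "reg", "egi", "gio", "ion", "ona", "nal"


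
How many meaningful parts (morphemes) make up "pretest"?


Word: "pretest"
Morphemes: pre- | test
Each morpheme carries meaning
= 2 morphemes


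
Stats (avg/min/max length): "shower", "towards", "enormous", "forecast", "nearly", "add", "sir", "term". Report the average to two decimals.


Lengths: "shower"=6, "towards"=7, "enormous"=8, "forecast"=8, "nearly"=6, "add"=3, "sir"=3, "term"=4
Sum = 45, Count = 8
Average = 45/8 = 5.63
= avg=5.63, min=3, max=8


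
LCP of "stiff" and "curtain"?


Word 1: "stiff"
Word 2: "curtain"
Comparing from start:
  Pos 0: 's' != 'c' (stop)
LCP = "" (length 0)


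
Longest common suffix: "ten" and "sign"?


Word 1: "ten"
Word 2: "sign"
Comparing from end:
  Pos -1: 'n' == 'n'
  Pos -2: 'e' != 'g' (stop)
LCS = "n" (length 1)


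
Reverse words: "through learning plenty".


Original: "through learning plenty"
Words (1..n): through | learning | plenty
Reversed (n..1): plenty | learning | through
Result = "plenty learning through"


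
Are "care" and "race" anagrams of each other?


Word 1: "care" → sorted: acer
Word 2: "race" → sorted: acer
Same letters? acer == acer
Anagram = Yes


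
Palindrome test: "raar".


Word: "raar"
Reversed: "raar"
Forward == Backward? raar == raar
Palindrome = Yes


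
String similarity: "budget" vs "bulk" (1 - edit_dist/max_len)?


Word 1: "budget" (length 6)
Word 2: "bulk" (length 4)
One optimal edit sequence:
  1. keep 'b'
  2. keep 'u'
  3. delete 'd'  (+1)
  4. delete 'g'  (+1)
  5. substitute 'e' -> 'l'  (+1)
  6. substitute 't' -> 'k'  (+1)
Edit distance = 4
Max length = max(6, 4) = 6
Similarity = 1 - 4/6
= 0.3333


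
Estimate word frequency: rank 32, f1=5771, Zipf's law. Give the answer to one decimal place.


Zipf's law: f(r) = f(1) / r
f(1) = 5771
f(32) = 5771 / 32
= 180.3 occurrences


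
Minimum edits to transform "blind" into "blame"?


Word 1: "blind" (length 5)
Word 2: "blame" (length 5)
One optimal edit sequence (insert/delete/substitute each cost 1):
  1. keep 'b'
  2. keep 'l'
  3. substitute 'i' -> 'a'  (+1)
  4. substitute 'n' -> 'm'  (+1)
  5. substitute 'd' -> 'e'  (+1)
Total edit operations: 3
Edit distance = 3


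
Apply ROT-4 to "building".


Word: "building"
Shift: 4
Each letter → (letter + shift) mod 26:
  'b' (1) + 4 = 5 → 'f'
  'u' (20) + 4 = 24 → 'y'
  'i' (8) + 4 = 12 → 'm'
  'l' (11) + 4 = 15 → 'p'
  'd' (3) + 4 = 7 → 'h'
  'i' (8) + 4 = 12 → 'm'
  'n' (13) + 4 = 17 → 'r'
  'g' (6) + 4 = 10 → 'k'
Result = "fymphmrk"


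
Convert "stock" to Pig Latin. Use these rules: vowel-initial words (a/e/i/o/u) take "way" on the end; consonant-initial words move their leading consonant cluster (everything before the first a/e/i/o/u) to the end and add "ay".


Word: "stock"
Starts with consonant(s) → move to end, add 'ay'
Consonant cluster: "st"
Pig Latin = "ockstay"


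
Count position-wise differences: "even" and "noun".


Comparing character by character (same length = 4):
  Pos 0: 'e' vs 'n' !=
  Pos 1: 'v' vs 'o' !=
  Pos 2: 'e' vs 'u' !=
  Pos 3: 'n' vs 'n' =
Hamming distance = 3


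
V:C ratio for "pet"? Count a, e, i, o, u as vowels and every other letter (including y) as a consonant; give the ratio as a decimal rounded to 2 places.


Word: "pet"
Vowels (a,e,i,o,u): 1
Consonants: 2
Ratio = 1/2
= 0.50


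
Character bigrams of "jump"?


Word: "jump" (length 4)
Number of bigrams = 4 - 2 + 1 = 3
  Position 0: "ju"
  Position 1: "um"
  Position 2: "mp"
Bigrams = "ju", "um", "mp"


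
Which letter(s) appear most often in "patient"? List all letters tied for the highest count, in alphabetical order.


Word: "patient"
Letter counts:
  'a': 1
  'e': 1
  'i': 1
  'n': 1
  'p': 1
  't': 2
Maximum count = 2
Most frequent = 't' (2 times each)


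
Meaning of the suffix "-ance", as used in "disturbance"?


Suffix: -ance
As in: disturbance -> disturb + -ance
Meaning = state of


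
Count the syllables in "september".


Word: "september"
Syllable breakdown: sep · tem · ber
Counting: 3 parts
= 3 syllables


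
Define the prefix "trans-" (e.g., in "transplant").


Prefix: trans-
As in: transplant -> trans- + plant
Meaning = across


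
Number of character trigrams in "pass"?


Word: "pass" (length 4)
Number of 3-grams = length - 3 + 1 = 4 - 3 + 1
= 2


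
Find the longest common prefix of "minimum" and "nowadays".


Word 1: "minimum"
Word 2: "nowadays"
Comparing from start:
  Pos 0: 'm' != 'n' (stop)
LCP = "" (length 0)


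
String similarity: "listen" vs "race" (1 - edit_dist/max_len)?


Word 1: "listen" (length 6)
Word 2: "race" (length 4)
One optimal edit sequence:
  1. delete 'l'  (+1)
  2. substitute 'i' -> 'r'  (+1)
  3. substitute 's' -> 'a'  (+1)
  4. substitute 't' -> 'c'  (+1)
  5. keep 'e'
  6. delete 'n'  (+1)
Edit distance = 5
Max length = max(6, 4) = 6
Similarity = 1 - 5/6
= 0.1667


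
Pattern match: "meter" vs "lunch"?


Pattern of "meter": [0, 1, 2, 1, 3]
Pattern of "lunch": [0, 1, 2, 3, 4]
Patterns do not match
Same pattern = No


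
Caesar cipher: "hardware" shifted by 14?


Word: "hardware"
Shift: 14
Each letter → (letter + shift) mod 26:
  'h' (7) + 14 = 21 → 'v'
  'a' (0) + 14 = 14 → 'o'
  'r' (17) + 14 = 5 → 'f'
  'd' (3) + 14 = 17 → 'r'
  'w' (22) + 14 = 10 → 'k'
  'a' (0) + 14 = 14 → 'o'
  'r' (17) + 14 = 5 → 'f'
  'e' (4) + 14 = 18 → 's'
Result = "vofrkofs"


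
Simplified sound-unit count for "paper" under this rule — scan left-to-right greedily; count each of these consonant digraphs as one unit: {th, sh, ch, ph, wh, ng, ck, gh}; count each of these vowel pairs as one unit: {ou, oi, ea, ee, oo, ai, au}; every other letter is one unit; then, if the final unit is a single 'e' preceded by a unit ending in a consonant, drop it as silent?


Word: "paper" (5 letters)
Left-to-right scan:
  (1) 'p' (letter)
  (2) 'a' (letter)
  (3) 'p' (letter)
  (4) 'e' (letter)
  (5) 'r' (letter)
Units from scan: 5
Sound units = 5 units


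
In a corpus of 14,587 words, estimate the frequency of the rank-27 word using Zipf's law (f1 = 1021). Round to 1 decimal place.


Zipf's law: f(r) = f(1) / r
f(1) = 1021
f(27) = 1021 / 27
= 37.8 occurrences


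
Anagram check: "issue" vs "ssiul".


Word 1: "issue" → sorted: eissu
Word 2: "ssiul" → sorted: ilssu
Same letters? eissu != ilssu
Anagram = No


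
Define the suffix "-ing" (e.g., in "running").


Suffix: -ing
Example: running = run + -ing, with a spelling change
Meaning = present participle


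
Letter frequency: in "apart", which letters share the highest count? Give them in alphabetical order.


Word: "apart"
Letter counts:
  'a': 2
  'p': 1
  'r': 1
  't': 1
Maximum count = 2
Most frequent = 'a' (2 times each)


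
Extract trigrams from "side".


Word: "side" (length 4)
Number of trigrams = 4 - 3 + 1 = 2
  Position 0: "sid"
  Position 1: "ide"
Trigrams = "sid", "ide"


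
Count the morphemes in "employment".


Word: "employment"
Morphemes: employ / -ment
Each morpheme carries meaning
= 2 morphemes


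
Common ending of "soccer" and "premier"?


Word 1: "soccer"
Word 2: "premier"
Comparing from end:
  Pos -1: 'r' == 'r'
  Pos -2: 'e' == 'e'
  Pos -3: 'c' != 'i' (stop)
LCS = "er" (length 2)


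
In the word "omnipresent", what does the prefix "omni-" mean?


Prefix: omni-
As in: omnipresent -> omni- + present
Meaning = all


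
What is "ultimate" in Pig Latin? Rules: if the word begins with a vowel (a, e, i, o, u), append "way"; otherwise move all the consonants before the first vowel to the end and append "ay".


Word: "ultimate"
Starts with vowel → add 'way'
Pig Latin = "ultimateway"


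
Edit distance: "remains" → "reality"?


Word 1: "remains" (length 7)
Word 2: "reality" (length 7)
One optimal edit sequence (insert/delete/substitute each cost 1):
  1. keep 'r'
  2. keep 'e'
  3. substitute 'm' -> 'a'  (+1)
  4. substitute 'a' -> 'l'  (+1)
  5. keep 'i'
  6. substitute 'n' -> 't'  (+1)
  7. substitute 's' -> 'y'  (+1)
Total edit operations: 4
Edit distance = 4


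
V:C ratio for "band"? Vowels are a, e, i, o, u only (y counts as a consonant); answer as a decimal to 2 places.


Word: "band"
Vowels (a,e,i,o,u): 1
Consonants: 3
Ratio = 1/3
= 0.33


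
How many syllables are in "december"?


Word: "december"
Syllable breakdown: de-cem-ber
Counting: 3 parts
= 3 syllables


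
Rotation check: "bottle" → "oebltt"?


Word: "bottle", Candidate: "oebltt"
Method: check if candidate is substring of word+word
"bottlebottle" contains "oebltt"? No
Is rotation = No


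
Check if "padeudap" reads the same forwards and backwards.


Word: "padeudap"
Reversed: "paduedap"
Forward == Backward? padeudap != paduedap
Palindrome = No


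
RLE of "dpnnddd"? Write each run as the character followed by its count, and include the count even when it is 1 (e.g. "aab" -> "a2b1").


String: "dpnnddd"
Scanning for consecutive runs:
  'd' x 1
  'p' x 1
  'n' x 2
  'd' x 3
RLE = "d1p1n2d3"


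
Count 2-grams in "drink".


Word: "drink" (length 5)
Number of 2-grams = length - 2 + 1 = 5 - 2 + 1
= 4


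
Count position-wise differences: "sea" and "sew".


Comparing character by character (same length = 3):
  Pos 0: 's' vs 's' =
  Pos 1: 'e' vs 'e' =
  Pos 2: 'a' vs 'w' !=
Hamming distance = 1


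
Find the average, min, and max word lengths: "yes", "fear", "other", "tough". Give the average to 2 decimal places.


Lengths: "yes"=3, "fear"=4, "other"=5, "tough"=5
Sum = 17, Count = 4
Average = 17/4 = 4.25
= avg=4.25, min=3, max=5


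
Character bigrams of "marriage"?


Word: "marriage" (length 8)
Number of bigrams = 8 - 2 + 1 = 7
  Position 0: "ma"
  Position 1: "ar"
  Position 2: "rr"
  Position 3: "ri"
  Position 4: "ia"
  Position 5: "ag"
  Position 6: "ge"
Bigrams = "ma", "ar", "rr", "ri", "ia", "ag", "ge"


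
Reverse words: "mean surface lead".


Original: "mean surface lead"
Words (1..n): mean | surface | lead
Reversed (n..1): lead | surface | mean
Result = "lead surface mean"


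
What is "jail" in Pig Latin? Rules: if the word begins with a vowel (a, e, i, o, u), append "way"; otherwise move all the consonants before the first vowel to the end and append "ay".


Word: "jail"
Starts with consonant(s) → move to end, add 'ay'
Consonant cluster: "j"
Pig Latin = "ailjay"


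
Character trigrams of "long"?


Word: "long" (length 4)
Number of trigrams = 4 - 3 + 1 = 2
  Position 0: "lon"
  Position 1: "ong"
Trigrams = "lon", "ong"


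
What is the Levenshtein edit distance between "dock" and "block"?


Word 1: "dock" (length 4)
Word 2: "block" (length 5)
One optimal edit sequence (insert/delete/substitute each cost 1):
  1. insert 'b'  (+1)
  2. substitute 'd' -> 'l'  (+1)
  3. keep 'o'
  4. keep 'c'
  5. keep 'k'
Total edit operations: 2
Edit distance = 2


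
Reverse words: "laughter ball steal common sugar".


Original: "laughter ball steal common sugar"
Words (1..n): laughter | ball | steal | common | sugar
Reversed (n..1): sugar | common | steal | ball | laughter
Result = "sugar common steal ball laughter"


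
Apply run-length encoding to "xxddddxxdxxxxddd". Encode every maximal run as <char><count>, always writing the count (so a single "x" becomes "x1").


String: "xxddddxxdxxxxddd"
Scanning for consecutive runs:
  'x' x 2
  'd' x 4
  'x' x 2
  'd' x 1
  'x' x 4
  'd' x 3
RLE = "x2d4x2d1x4d3"


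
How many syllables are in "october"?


Word: "october"
Syllable breakdown: oc / to / ber
Counting: 3 parts
= 3 syllables


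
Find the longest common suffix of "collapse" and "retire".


Word 1: "collapse"
Word 2: "retire"
Comparing from end:
  Pos -1: 'e' == 'e'
  Pos -2: 's' != 'r' (stop)
LCS = "e" (length 1)


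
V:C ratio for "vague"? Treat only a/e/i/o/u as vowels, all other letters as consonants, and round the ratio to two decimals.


Word: "vague"
Vowels (a,e,i,o,u): 3
Consonants: 2
Ratio = 3/2
= 1.50


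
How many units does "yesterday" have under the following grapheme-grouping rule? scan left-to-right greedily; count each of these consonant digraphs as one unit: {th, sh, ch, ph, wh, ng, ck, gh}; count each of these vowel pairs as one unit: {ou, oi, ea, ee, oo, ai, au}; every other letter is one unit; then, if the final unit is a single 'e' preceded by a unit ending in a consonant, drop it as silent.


Word: "yesterday" (9 letters)
Left-to-right scan:
  1. 'y' (letter)
  2. 'e' (letter)
  3. 's' (letter)
  4. 't' (letter)
  5. 'e' (letter)
  6. 'r' (letter)
  7. 'd' (letter)
  8. 'a' (letter)
  9. 'y' (letter)
Units from scan: 9
Sound units = 9 units


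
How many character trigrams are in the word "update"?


Word: "update" (length 6)
Number of 3-grams = length - 3 + 1 = 6 - 3 + 1
= 4


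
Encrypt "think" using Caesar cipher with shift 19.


Word: "think"
Shift: 19
Each letter → (letter + shift) mod 26:
  't' (19) + 19 = 12 → 'm'
  'h' (7) + 19 = 0 → 'a'
  'i' (8) + 19 = 1 → 'b'
  'n' (13) + 19 = 6 → 'g'
  'k' (10) + 19 = 3 → 'd'
Result = "mabgd"


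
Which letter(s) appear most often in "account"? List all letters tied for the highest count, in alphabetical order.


Word: "account"
Letter counts:
  'a': 1
  'c': 2
  'n': 1
  'o': 1
  't': 1
  'u': 1
Maximum count = 2
Most frequent = 'c' (2 times each)


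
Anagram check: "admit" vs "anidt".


Word 1: "admit" → sorted: adimt
Word 2: "anidt" → sorted: adint
Same letters? adimt != adint
Anagram = No


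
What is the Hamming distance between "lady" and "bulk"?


Comparing character by character (same length = 4):
  Pos 0: 'l' vs 'b' !=
  Pos 1: 'a' vs 'u' !=
  Pos 2: 'd' vs 'l' !=
  Pos 3: 'y' vs 'k' !=
Hamming distance = 4


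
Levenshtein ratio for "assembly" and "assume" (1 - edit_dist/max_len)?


Word 1: "assembly" (length 8)
Word 2: "assume" (length 6)
One optimal edit sequence:
  1. keep 'a'
  2. keep 's'
  3. keep 's'
  4. substitute 'e' -> 'u'  (+1)
  5. keep 'm'
  6. delete 'b'  (+1)
  7. delete 'l'  (+1)
  8. substitute 'y' -> 'e'  (+1)
Edit distance = 4
Max length = max(8, 6) = 8
Similarity = 1 - 4/8
= 0.5000


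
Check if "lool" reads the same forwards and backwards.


Word: "lool"
Reversed: "lool"
Forward == Backward? lool == lool
Palindrome = Yes


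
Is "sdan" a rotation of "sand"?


Word: "sand", Candidate: "sdan"
Method: check if candidate is substring of word+word
"sandsand" contains "sdan"? No
Is rotation = No


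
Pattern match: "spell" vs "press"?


Pattern of "spell": [0, 1, 2, 3, 3]
Pattern of "press": [0, 1, 2, 3, 3]
Patterns match
Same pattern = Yes


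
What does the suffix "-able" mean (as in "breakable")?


Suffix: -able
As in: breakable -> break + -able
Meaning = capable of


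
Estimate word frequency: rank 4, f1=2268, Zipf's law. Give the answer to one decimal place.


Zipf's law: f(r) = f(1) / r
f(1) = 2268
f(4) = 2268 / 4
= 567.0 occurrences


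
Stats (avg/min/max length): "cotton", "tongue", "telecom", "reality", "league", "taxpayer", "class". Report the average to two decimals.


Lengths: "cotton"=6, "tongue"=6, "telecom"=7, "reality"=7, "league"=6, "taxpayer"=8, "class"=5
Sum = 45, Count = 7
Average = 45/7 = 6.43
= avg=6.43, min=5, max=8


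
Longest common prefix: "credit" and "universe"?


Word 1: "credit"
Word 2: "universe"
Comparing from start:
  Pos 0: 'c' != 'u' (stop)
LCP = "" (length 0)


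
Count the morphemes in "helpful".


Word: "helpful"
Morphemes: help / -ful
Each morpheme carries meaning
= 2 morphemes


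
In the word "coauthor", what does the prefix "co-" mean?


Prefix: co-
Example: coauthor = co- + author
Meaning = together


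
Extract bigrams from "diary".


Word: "diary" (length 5)
Number of bigrams = 5 - 2 + 1 = 4
  Position 0: "di"
  Position 1: "ia"
  Position 2: "ar"
  Position 3: "ry"
Bigrams = "di", "ia", "ar", "ry"


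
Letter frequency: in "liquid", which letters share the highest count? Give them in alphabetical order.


Word: "liquid"
Letter counts:
  'd': 1
  'i': 2
  'l': 1
  'q': 1
  'u': 1
Maximum count = 2
Most frequent = 'i' (2 times each)


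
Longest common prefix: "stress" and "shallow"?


Word 1: "stress"
Word 2: "shallow"
Comparing from start:
  Pos 0: 's' == 's'
  Pos 1: 't' != 'h' (stop)
LCP = "s" (length 1)


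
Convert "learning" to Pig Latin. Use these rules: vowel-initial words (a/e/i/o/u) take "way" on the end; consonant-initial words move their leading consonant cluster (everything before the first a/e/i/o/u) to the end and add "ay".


Word: "learning"
Starts with consonant(s) → move to end, add 'ay'
Consonant cluster: "l"
Pig Latin = "earninglay"


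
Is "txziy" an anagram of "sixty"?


Word 1: "sixty" → sorted: istxy
Word 2: "txziy" → sorted: itxyz
Same letters? istxy != itxyz
Anagram = No


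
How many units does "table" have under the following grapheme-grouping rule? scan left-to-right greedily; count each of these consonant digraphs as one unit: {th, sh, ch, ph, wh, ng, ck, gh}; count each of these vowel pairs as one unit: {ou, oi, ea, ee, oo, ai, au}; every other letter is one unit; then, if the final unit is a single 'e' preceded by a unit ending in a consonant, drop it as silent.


Word: "table" (5 letters)
Left-to-right scan:
  [1] 't' (letter)
  [2] 'a' (letter)
  [3] 'b' (letter)
  [4] 'l' (letter)
  [5] 'e' (letter)
Units from scan: 5
Final unit is 'e' after a consonant -> drop as silent (-1)
Sound units = 4 units


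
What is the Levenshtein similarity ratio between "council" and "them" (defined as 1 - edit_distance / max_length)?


Word 1: "council" (length 7)
Word 2: "them" (length 4)
One optimal edit sequence:
  1. delete 'c'  (+1)
  2. delete 'o'  (+1)
  3. delete 'u'  (+1)
  4. substitute 'n' -> 't'  (+1)
  5. substitute 'c' -> 'h'  (+1)
  6. substitute 'i' -> 'e'  (+1)
  7. substitute 'l' -> 'm'  (+1)
Edit distance = 7
Max length = max(7, 4) = 7
Similarity = 1 - 7/7
= 0.0000


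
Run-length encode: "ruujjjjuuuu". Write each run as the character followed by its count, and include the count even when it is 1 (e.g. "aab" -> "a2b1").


String: "ruujjjjuuuu"
Scanning for consecutive runs:
  'r' x 1
  'u' x 2
  'j' x 4
  'u' x 4
RLE = "r1u2j4u4"


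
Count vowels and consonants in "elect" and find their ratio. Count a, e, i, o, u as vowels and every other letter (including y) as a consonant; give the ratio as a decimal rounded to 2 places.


Word: "elect"
Vowels (a,e,i,o,u): 2
Consonants: 3
Ratio = 2/3
= 0.67


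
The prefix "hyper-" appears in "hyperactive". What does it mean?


Prefix: hyper-
Example: hyperactive = hyper- + active
Meaning = over / excessive


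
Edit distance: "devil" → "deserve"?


Word 1: "devil" (length 5)
Word 2: "deserve" (length 7)
One optimal edit sequence (insert/delete/substitute each cost 1):
  1. keep 'd'
  2. insert 'e'  (+1)
  3. insert 's'  (+1)
  4. keep 'e'
  5. substitute 'v' -> 'r'  (+1)
  6. substitute 'i' -> 'v'  (+1)
  7. substitute 'l' -> 'e'  (+1)
Total edit operations: 5
Edit distance = 5


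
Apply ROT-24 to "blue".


Word: "blue"
Shift: 24
Each letter → (letter + shift) mod 26:
  'b' (1) + 24 = 25 → 'z'
  'l' (11) + 24 = 9 → 'j'
  'u' (20) + 24 = 18 → 's'
  'e' (4) + 24 = 2 → 'c'
Result = "zjsc"


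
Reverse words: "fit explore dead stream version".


Original: "fit explore dead stream version"
Words (1..n): fit | explore | dead | stream | version
Reversed (n..1): version | stream | dead | explore | fit
Result = "version stream dead explore fit"


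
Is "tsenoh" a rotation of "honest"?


Word: "honest", Candidate: "tsenoh"
Method: check if candidate is substring of word+word
"honesthonest" contains "tsenoh"? No
Is rotation = No


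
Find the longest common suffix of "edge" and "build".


Word 1: "edge"
Word 2: "build"
Comparing from end:
  Pos -1: 'e' != 'd' (stop)
LCS = "" (length 0)


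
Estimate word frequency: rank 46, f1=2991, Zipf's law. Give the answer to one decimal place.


Zipf's law: f(r) = f(1) / r
f(1) = 2991
f(46) = 2991 / 46
= 65.0 occurrences


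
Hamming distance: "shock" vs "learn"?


Comparing character by character (same length = 5):
  Pos 0: 's' vs 'l' !=
  Pos 1: 'h' vs 'e' !=
  Pos 2: 'o' vs 'a' !=
  Pos 3: 'c' vs 'r' !=
  Pos 4: 'k' vs 'n' !=
Hamming distance = 5


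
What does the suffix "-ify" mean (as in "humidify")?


Suffix: -ify
As in: humidify -> humid + -ify
Meaning = to make


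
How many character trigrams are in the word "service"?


Word: "service" (length 7)
Number of 3-grams = length - 3 + 1 = 7 - 3 + 1
= 5


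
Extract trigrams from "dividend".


Word: "dividend" (length 8)
Number of trigrams = 8 - 3 + 1 = 6
  Position 0: "div"
  Position 1: "ivi"
  Position 2: "vid"
  Position 3: "ide"
  Position 4: "den"
  Position 5: "end"
Trigrams = "div", "ivi", "vid", "ide", "den", "end"


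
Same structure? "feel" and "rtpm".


Pattern of "feel": [0, 1, 1, 2]
Pattern of "rtpm": [0, 1, 2, 3]
Patterns do not match
Same pattern = No


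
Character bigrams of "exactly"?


Word: "exactly" (length 7)
Number of bigrams = 7 - 2 + 1 = 6
  Position 0: "ex"
  Position 1: "xa"
  Position 2: "ac"
  Position 3: "ct"
  Position 4: "tl"
  Position 5: "ly"
Bigrams = "ex", "xa", "ac", "ct", "tl", "ly"


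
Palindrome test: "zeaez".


Word: "zeaez"
Reversed: "zeaez"
Forward == Backward? zeaez == zeaez
Palindrome = Yes


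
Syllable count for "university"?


Word: "university"
Syllable breakdown: u | ni | ver | si | ty
Counting: 5 parts
= 5 syllables


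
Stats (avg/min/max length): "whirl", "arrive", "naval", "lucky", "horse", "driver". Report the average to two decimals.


Lengths: "whirl"=5, "arrive"=6, "naval"=5, "lucky"=5, "horse"=5, "driver"=6
Sum = 32, Count = 6
Average = 32/6 = 5.33
= avg=5.33, min=5, max=6


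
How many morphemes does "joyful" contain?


Word: "joyful"
Morphemes: joy + -ful
Each morpheme carries meaning
= 2 morphemes


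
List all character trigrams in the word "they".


Word: "they" (length 4)
Number of trigrams = 4 - 3 + 1 = 2
  Position 0: "the"
  Position 1: "hey"
Trigrams = "the", "hey"


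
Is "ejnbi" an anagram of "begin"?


Word 1: "begin" → sorted: begin
Word 2: "ejnbi" → sorted: beijn
Same letters? begin != beijn
Anagram = No


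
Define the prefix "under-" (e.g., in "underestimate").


Prefix: under-
Example: underestimate (under- + estimate)
Meaning = insufficient


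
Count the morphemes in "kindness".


Word: "kindness"
Morphemes: kind | -ness
Each morpheme carries meaning
= 2 morphemes


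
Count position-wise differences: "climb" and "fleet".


Comparing character by character (same length = 5):
  Pos 0: 'c' vs 'f' !=
  Pos 1: 'l' vs 'l' =
  Pos 2: 'i' vs 'e' !=
  Pos 3: 'm' vs 'e' !=
  Pos 4: 'b' vs 't' !=
Hamming distance = 4


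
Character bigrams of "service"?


Word: "service" (length 7)
Number of bigrams = 7 - 2 + 1 = 6
  Position 0: "se"
  Position 1: "er"
  Position 2: "rv"
  Position 3: "vi"
  Position 4: "ic"
  Position 5: "ce"
Bigrams = "se", "er", "rv", "vi", "ic", "ce"


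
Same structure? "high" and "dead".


Pattern of "high": [0, 1, 2, 0]
Pattern of "dead": [0, 1, 2, 0]
Patterns match
Same pattern = Yes


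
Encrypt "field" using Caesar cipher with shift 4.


Word: "field"
Shift: 4
Each letter → (letter + shift) mod 26:
  'f' (5) + 4 = 9 → 'j'
  'i' (8) + 4 = 12 → 'm'
  'e' (4) + 4 = 8 → 'i'
  'l' (11) + 4 = 15 → 'p'
  'd' (3) + 4 = 7 → 'h'
Result = "jmiph"


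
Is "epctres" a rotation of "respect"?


Word: "respect", Candidate: "epctres"
Method: check if candidate is substring of word+word
"respectrespect" contains "epctres"? No
Is rotation = No


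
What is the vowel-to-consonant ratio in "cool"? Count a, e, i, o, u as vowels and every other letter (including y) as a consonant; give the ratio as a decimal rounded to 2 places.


Word: "cool"
Vowels (a,e,i,o,u): 2
Consonants: 2
Ratio = 2/2
= 1.00


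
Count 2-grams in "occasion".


Word: "occasion" (length 8)
Number of 2-grams = length - 2 + 1 = 8 - 2 + 1
= 7


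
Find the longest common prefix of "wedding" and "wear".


Word 1: "wedding"
Word 2: "wear"
Comparing from start:
  Pos 0: 'w' == 'w'
  Pos 1: 'e' == 'e'
  Pos 2: 'd' != 'a' (stop)
LCP = "we" (length 2)


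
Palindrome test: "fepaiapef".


Word: "fepaiapef"
Reversed: "fepaiapef"
Forward == Backward? fepaiapef == fepaiapef
Palindrome = Yes


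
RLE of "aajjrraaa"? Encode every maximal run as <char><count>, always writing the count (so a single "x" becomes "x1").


String: "aajjrraaa"
Scanning for consecutive runs:
  'a' x 2
  'j' x 2
  'r' x 2
  'a' x 3
RLE = "a2j2r2a3"


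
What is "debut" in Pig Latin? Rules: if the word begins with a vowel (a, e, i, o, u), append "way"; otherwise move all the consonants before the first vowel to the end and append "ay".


Word: "debut"
Starts with consonant(s) → move to end, add 'ay'
Consonant cluster: "d"
Pig Latin = "ebutday"


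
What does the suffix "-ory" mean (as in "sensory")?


Suffix: -ory
Example: sensory (sense + -ory, with a spelling change)
Meaning = relating to / place for


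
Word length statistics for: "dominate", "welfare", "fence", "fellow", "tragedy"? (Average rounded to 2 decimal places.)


Lengths: "dominate"=8, "welfare"=7, "fence"=5, "fellow"=6, "tragedy"=7
Sum = 33, Count = 5
Average = 33/5 = 6.60
= avg=6.60, min=5, max=8


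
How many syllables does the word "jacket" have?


Word: "jacket"
Syllable breakdown: jack / et
Counting: 2 parts
= 2 syllables


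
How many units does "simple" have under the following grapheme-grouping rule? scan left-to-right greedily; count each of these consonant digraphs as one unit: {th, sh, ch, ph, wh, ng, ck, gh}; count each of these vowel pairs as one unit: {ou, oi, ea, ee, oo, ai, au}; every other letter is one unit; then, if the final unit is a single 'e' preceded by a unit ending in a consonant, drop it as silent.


Word: "simple" (6 letters)
Left-to-right scan:
  1. 's' (letter)
  2. 'i' (letter)
  3. 'm' (letter)
  4. 'p' (letter)
  5. 'l' (letter)
  6. 'e' (letter)
Units from scan: 6
Final unit is 'e' after a consonant -> drop as silent (-1)
Sound units = 5 units


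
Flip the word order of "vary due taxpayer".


Original: "vary due taxpayer"
Words (1..n): vary | due | taxpayer
Reversed (n..1): taxpayer | due | vary
Result = "taxpayer due vary"


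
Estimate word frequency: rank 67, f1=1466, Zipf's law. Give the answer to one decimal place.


Zipf's law: f(r) = f(1) / r
f(1) = 1466
f(67) = 1466 / 67
= 21.9 occurrences


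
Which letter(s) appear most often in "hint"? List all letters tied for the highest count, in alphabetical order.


Word: "hint"
Letter counts:
  'h': 1
  'i': 1
  'n': 1
  't': 1
Maximum count = 1
Most frequent = 'h', 'i', 'n', 't' (1 time each)


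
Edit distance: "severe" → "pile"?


Word 1: "severe" (length 6)
Word 2: "pile" (length 4)
One optimal edit sequence (insert/delete/substitute each cost 1):
  1. delete 's'  (+1)
  2. delete 'e'  (+1)
  3. substitute 'v' -> 'p'  (+1)
  4. substitute 'e' -> 'i'  (+1)
  5. substitute 'r' -> 'l'  (+1)
  6. keep 'e'
Total edit operations: 5
Edit distance = 5


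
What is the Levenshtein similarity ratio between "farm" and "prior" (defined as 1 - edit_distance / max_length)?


Word 1: "farm" (length 4)
Word 2: "prior" (length 5)
One optimal edit sequence:
  1. insert 'p'  (+1)
  2. substitute 'f' -> 'r'  (+1)
  3. substitute 'a' -> 'i'  (+1)
  4. substitute 'r' -> 'o'  (+1)
  5. substitute 'm' -> 'r'  (+1)
Edit distance = 5
Max length = max(4, 5) = 5
Similarity = 1 - 5/5
= 0.0000


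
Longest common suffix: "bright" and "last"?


Word 1: "bright"
Word 2: "last"
Comparing from end:
  Pos -1: 't' == 't'
  Pos -2: 'h' != 's' (stop)
LCS = "t" (length 1)


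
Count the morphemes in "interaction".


Word: "interaction"
Morphemes: inter- / act / -ion
Each morpheme carries meaning
= 3 morphemes


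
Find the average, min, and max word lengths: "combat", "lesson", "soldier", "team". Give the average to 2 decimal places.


Lengths: "combat"=6, "lesson"=6, "soldier"=7, "team"=4
Sum = 23, Count = 4
Average = 23/4 = 5.75
= avg=5.75, min=4, max=7


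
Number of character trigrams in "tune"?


Word: "tune" (length 4)
Number of 3-grams = length - 3 + 1 = 4 - 3 + 1
= 2


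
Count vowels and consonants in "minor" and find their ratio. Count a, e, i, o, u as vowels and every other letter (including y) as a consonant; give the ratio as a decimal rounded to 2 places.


Word: "minor"
Vowels (a,e,i,o,u): 2
Consonants: 3
Ratio = 2/3
= 0.67


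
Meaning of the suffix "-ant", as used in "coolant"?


Suffix: -ant
Example: coolant = cool + -ant
Meaning = one who / that which


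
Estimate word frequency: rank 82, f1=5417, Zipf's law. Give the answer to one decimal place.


Zipf's law: f(r) = f(1) / r
f(1) = 5417
f(82) = 5417 / 82
= 66.1 occurrences


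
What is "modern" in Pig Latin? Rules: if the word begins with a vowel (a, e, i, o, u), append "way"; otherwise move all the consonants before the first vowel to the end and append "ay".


Word: "modern"
Starts with consonant(s) → move to end, add 'ay'
Consonant cluster: "m"
Pig Latin = "odernmay"


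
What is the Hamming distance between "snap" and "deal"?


Comparing character by character (same length = 4):
  Pos 0: 's' vs 'd' !=
  Pos 1: 'n' vs 'e' !=
  Pos 2: 'a' vs 'a' =
  Pos 3: 'p' vs 'l' !=
Hamming distance = 3


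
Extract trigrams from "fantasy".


Word: "fantasy" (length 7)
Number of trigrams = 7 - 3 + 1 = 5
  Position 0: "fan"
  Position 1: "ant"
  Position 2: "nta"
  Position 3: "tas"
  Position 4: "asy"
Trigrams = "fan", "ant", "nta", "tas", "asy"


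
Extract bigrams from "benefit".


Word: "benefit" (length 7)
Number of bigrams = 7 - 2 + 1 = 6
  Position 0: "be"
  Position 1: "en"
  Position 2: "ne"
  Position 3: "ef"
  Position 4: "fi"
  Position 5: "it"
Bigrams = "be", "en", "ne", "ef", "fi", "it"


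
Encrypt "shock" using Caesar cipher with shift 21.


Word: "shock"
Shift: 21
Each letter → (letter + shift) mod 26:
  's' (18) + 21 = 13 → 'n'
  'h' (7) + 21 = 2 → 'c'
  'o' (14) + 21 = 9 → 'j'
  'c' (2) + 21 = 23 → 'x'
  'k' (10) + 21 = 5 → 'f'
Result = "ncjxf"


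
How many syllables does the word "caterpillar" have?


Word: "caterpillar"
Syllable breakdown: cat / er / pil / lar
Counting: 4 parts
= 4 syllables


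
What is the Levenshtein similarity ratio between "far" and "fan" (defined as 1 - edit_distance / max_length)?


Word 1: "far" (length 3)
Word 2: "fan" (length 3)
One optimal edit sequence:
  1. keep 'f'
  2. keep 'a'
  3. substitute 'r' -> 'n'  (+1)
Edit distance = 1
Max length = max(3, 3) = 3
Similarity = 1 - 1/3
= 0.6667


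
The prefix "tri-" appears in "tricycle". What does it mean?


Prefix: tri-
As in: tricycle -> tri- + cycle
Meaning = three


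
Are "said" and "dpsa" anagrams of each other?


Word 1: "said" → sorted: adis
Word 2: "dpsa" → sorted: adps
Same letters? adis != adps
Anagram = No


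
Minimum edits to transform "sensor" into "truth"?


Word 1: "sensor" (length 6)
Word 2: "truth" (length 5)
One optimal edit sequence (insert/delete/substitute each cost 1):
  1. delete 's'  (+1)
  2. substitute 'e' -> 't'  (+1)
  3. substitute 'n' -> 'r'  (+1)
  4. substitute 's' -> 'u'  (+1)
  5. substitute 'o' -> 't'  (+1)
  6. substitute 'r' -> 'h'  (+1)
Total edit operations: 6
Edit distance = 6


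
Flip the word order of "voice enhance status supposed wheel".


Original: "voice enhance status supposed wheel"
Words (1..n): voice | enhance | status | supposed | wheel
Reversed (n..1): wheel | supposed | status | enhance | voice
Result = "wheel supposed status enhance voice"


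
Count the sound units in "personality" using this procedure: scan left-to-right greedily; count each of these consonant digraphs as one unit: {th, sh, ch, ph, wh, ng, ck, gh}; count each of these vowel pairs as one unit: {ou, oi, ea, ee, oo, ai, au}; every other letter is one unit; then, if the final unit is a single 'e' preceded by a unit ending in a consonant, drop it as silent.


Word: "personality" (11 letters)
Left-to-right scan:
  [1] 'p' (letter)
  [2] 'e' (letter)
  [3] 'r' (letter)
  [4] 's' (letter)
  [5] 'o' (letter)
  [6] 'n' (letter)
  [7] 'a' (letter)
  [8] 'l' (letter)
  [9] 'i' (letter)
  [10] 't' (letter)
  [11] 'y' (letter)
Units from scan: 11
Sound units = 11 units


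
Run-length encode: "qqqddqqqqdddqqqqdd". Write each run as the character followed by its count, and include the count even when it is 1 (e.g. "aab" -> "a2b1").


String: "qqqddqqqqdddqqqqdd"
Scanning for consecutive runs:
  'q' x 3
  'd' x 2
  'q' x 4
  'd' x 3
  'q' x 4
  'd' x 2
RLE = "q3d2q4d3q4d2"


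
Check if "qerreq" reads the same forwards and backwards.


Word: "qerreq"
Reversed: "qerreq"
Forward == Backward? qerreq == qerreq
Palindrome = Yes


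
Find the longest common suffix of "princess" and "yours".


Word 1: "princess"
Word 2: "yours"
Comparing from end:
  Pos -1: 's' == 's'
  Pos -2: 's' != 'r' (stop)
LCS = "s" (length 1)


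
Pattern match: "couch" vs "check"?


Pattern of "couch": [0, 1, 2, 0, 3]
Pattern of "check": [0, 1, 2, 0, 3]
Patterns match
Same pattern = Yes


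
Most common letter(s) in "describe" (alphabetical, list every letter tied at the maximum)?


Word: "describe"
Letter counts:
  'b': 1
  'c': 1
  'd': 1
  'e': 2
  'i': 1
  'r': 1
  's': 1
Maximum count = 2
Most frequent = 'e' (2 times each)


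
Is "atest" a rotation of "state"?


Word: "state", Candidate: "atest"
Method: check if candidate is substring of word+word
"statestate" contains "atest"? Yes
Is rotation = Yes


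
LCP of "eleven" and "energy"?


Word 1: "eleven"
Word 2: "energy"
Comparing from start:
  Pos 0: 'e' == 'e'
  Pos 1: 'l' != 'n' (stop)
LCP = "e" (length 1)


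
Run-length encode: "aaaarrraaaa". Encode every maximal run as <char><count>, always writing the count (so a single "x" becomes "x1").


String: "aaaarrraaaa"
Scanning for consecutive runs:
  'a' x 4
  'r' x 3
  'a' x 4
RLE = "a4r3a4"


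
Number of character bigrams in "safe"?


Word: "safe" (length 4)
Number of 2-grams = length - 2 + 1 = 4 - 2 + 1
= 3


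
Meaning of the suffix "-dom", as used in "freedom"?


Suffix: -dom
As in: freedom -> free + -dom
Meaning = state / realm


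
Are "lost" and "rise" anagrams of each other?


Word 1: "lost" → sorted: lost
Word 2: "rise" → sorted: eirs
Same letters? lost != eirs
Anagram = No


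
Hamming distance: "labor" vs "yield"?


Comparing character by character (same length = 5):
  Pos 0: 'l' vs 'y' !=
  Pos 1: 'a' vs 'i' !=
  Pos 2: 'b' vs 'e' !=
  Pos 3: 'o' vs 'l' !=
  Pos 4: 'r' vs 'd' !=
Hamming distance = 5


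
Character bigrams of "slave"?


Word: "slave" (length 5)
Number of bigrams = 5 - 2 + 1 = 4
  Position 0: "sl"
  Position 1: "la"
  Position 2: "av"
  Position 3: "ve"
Bigrams = "sl", "la", "av", "ve"


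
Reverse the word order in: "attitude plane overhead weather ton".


Original: "attitude plane overhead weather ton"
Words (1..n): attitude | plane | overhead | weather | ton
Reversed (n..1): ton | weather | overhead | plane | attitude
Result = "ton weather overhead plane attitude"


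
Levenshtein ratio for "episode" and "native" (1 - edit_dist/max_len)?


Word 1: "episode" (length 7)
Word 2: "native" (length 6)
One optimal edit sequence:
  1. delete 'e'  (+1)
  2. substitute 'p' -> 'n'  (+1)
  3. substitute 'i' -> 'a'  (+1)
  4. substitute 's' -> 't'  (+1)
  5. substitute 'o' -> 'i'  (+1)
  6. substitute 'd' -> 'v'  (+1)
  7. keep 'e'
Edit distance = 6
Max length = max(7, 6) = 7
Similarity = 1 - 6/7
= 0.1429


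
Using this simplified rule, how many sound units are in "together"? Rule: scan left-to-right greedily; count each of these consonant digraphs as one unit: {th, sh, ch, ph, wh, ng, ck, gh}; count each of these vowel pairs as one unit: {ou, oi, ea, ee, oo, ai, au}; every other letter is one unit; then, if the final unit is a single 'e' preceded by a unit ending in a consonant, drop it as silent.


Word: "together" (8 letters)
Left-to-right scan:
  [1] 't' (letter)
  [2] 'o' (letter)
  [3] 'g' (letter)
  [4] 'e' (letter)
  [5] 'th' (digraph)
  [6] 'e' (letter)
  [7] 'r' (letter)
Units from scan: 7
Sound units = 7 units


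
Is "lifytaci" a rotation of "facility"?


Word: "facility", Candidate: "lifytaci"
Method: check if candidate is substring of word+word
"facilityfacility" contains "lifytaci"? No
Is rotation = No


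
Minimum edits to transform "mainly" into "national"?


Word 1: "mainly" (length 6)
Word 2: "national" (length 8)
One optimal edit sequence (insert/delete/substitute each cost 1):
  1. substitute 'm' -> 'n'  (+1)
  2. keep 'a'
  3. insert 't'  (+1)
  4. keep 'i'
  5. insert 'o'  (+1)
  6. keep 'n'
  7. substitute 'l' -> 'a'  (+1)
  8. substitute 'y' -> 'l'  (+1)
Total edit operations: 5
Edit distance = 5
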